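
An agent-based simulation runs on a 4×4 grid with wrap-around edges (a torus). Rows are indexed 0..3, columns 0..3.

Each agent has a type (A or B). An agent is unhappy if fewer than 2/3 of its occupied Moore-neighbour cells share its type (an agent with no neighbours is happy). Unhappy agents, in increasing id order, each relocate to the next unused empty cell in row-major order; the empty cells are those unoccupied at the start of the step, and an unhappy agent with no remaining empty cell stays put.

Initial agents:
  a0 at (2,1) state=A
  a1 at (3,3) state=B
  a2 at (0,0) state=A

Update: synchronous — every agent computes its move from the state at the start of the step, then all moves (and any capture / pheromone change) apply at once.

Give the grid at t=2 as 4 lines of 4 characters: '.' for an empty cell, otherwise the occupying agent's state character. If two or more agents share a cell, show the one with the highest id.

B..A
....
.A..
....

t=1: a0@(2,1):A a1@(0,1):B a2@(0,2):A
t=2: a0@(2,1):A a1@(0,0):B a2@(0,3):A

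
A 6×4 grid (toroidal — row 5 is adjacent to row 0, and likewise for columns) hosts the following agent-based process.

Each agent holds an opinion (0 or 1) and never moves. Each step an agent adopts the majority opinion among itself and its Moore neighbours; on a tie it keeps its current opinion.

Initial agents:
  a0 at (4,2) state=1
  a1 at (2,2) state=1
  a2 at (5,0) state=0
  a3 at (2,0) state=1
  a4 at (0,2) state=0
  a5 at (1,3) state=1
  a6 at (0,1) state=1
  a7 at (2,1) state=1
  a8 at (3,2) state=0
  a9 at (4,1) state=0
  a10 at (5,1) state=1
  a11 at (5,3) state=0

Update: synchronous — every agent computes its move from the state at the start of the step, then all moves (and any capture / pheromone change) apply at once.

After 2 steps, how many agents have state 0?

4

t=1: a0@(4,2):0 a1@(2,2):1 a2@(5,0):0 a3@(2,0):1 a4@(0,2):1 a5@(1,3):1 a6@(0,1):1 a7@(2,1):1 a8@(3,2):1 a9@(4,1):0 a10@(5,1):1 a11@(5,3):0
t=2: (unchanged — steady state)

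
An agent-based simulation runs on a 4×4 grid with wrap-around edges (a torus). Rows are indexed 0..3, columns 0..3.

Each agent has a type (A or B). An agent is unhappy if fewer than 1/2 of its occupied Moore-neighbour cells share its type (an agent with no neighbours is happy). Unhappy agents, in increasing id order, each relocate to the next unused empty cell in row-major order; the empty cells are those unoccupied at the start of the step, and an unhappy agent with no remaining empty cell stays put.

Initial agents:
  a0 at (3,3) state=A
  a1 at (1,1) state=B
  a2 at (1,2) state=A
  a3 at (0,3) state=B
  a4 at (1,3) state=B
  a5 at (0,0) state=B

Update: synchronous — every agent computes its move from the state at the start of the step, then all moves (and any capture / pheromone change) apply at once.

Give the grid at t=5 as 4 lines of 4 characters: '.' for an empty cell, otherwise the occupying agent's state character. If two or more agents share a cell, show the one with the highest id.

t=1: a0@(0,1):A a1@(1,1):B a2@(0,2):A a3@(0,3):B a4@(1,3):B a5@(0,0):B
t=2: a0@(1,0):A a1@(1,2):B a2@(2,0):A a3@(0,3):B a4@(1,3):B a5@(0,0):B
t=3: a0@(0,1):A a1@(1,2):B a2@(2,0):A a3@(0,3):B a4@(1,3):B a5@(0,0):B
t=4: a0@(0,2):A a1@(1,2):B a2@(1,0):A a3@(0,3):B a4@(1,3):B a5@(0,0):B
t=5: a0@(0,1):A a1@(1,2):B a2@(1,1):A a3@(0,3):B a4@(1,3):B a5@(0,0):B

BA.B
.ABB
....
....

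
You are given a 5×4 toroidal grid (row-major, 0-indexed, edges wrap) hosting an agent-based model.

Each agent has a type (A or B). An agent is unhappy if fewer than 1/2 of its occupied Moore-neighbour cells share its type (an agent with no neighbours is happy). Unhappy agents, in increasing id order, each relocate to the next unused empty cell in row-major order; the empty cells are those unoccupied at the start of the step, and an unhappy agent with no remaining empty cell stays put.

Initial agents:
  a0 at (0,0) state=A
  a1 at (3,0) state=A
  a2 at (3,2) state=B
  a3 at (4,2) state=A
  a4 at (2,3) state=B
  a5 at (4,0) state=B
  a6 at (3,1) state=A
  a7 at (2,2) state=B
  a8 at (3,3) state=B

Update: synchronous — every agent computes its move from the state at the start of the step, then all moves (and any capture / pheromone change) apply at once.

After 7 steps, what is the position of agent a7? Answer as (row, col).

(2, 2)

t=1: a0@(0,1):A a1@(0,2):A a2@(3,2):B a3@(0,3):A a4@(2,3):B a5@(1,0):B a6@(1,1):A a7@(2,2):B a8@(3,3):B
t=2: a0@(0,1):A a1@(0,2):A a2@(3,2):B a3@(0,3):A a4@(2,3):B a5@(0,0):B a6@(1,1):A a7@(2,2):B a8@(3,3):B
t=3: a0@(0,1):A a1@(0,2):A a2@(3,2):B a3@(0,3):A a4@(2,3):B a5@(1,0):B a6@(1,1):A a7@(2,2):B a8@(3,3):B
t=4: a0@(0,1):A a1@(0,2):A a2@(3,2):B a3@(0,3):A a4@(2,3):B a5@(0,0):B a6@(1,1):A a7@(2,2):B a8@(3,3):B
t=5: a0@(0,1):A a1@(0,2):A a2@(3,2):B a3@(0,3):A a4@(2,3):B a5@(1,0):B a6@(1,1):A a7@(2,2):B a8@(3,3):B
t=6: a0@(0,1):A a1@(0,2):A a2@(3,2):B a3@(0,3):A a4@(2,3):B a5@(0,0):B a6@(1,1):A a7@(2,2):B a8@(3,3):B
t=7: a0@(0,1):A a1@(0,2):A a2@(3,2):B a3@(0,3):A a4@(2,3):B a5@(1,0):B a6@(1,1):A a7@(2,2):B a8@(3,3):B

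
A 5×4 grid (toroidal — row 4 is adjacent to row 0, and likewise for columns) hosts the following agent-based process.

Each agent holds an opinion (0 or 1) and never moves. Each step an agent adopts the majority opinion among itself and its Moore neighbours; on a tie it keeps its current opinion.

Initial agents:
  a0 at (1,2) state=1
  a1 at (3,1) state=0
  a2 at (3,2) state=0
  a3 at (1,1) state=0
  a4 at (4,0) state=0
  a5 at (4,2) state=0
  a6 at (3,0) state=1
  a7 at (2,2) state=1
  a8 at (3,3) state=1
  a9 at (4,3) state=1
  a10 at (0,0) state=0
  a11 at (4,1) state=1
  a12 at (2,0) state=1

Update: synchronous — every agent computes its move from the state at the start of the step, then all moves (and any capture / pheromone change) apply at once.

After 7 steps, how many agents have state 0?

t=1: a0@(1,2):1 a1@(3,1):0 a2@(3,2):1 a3@(1,1):1 a4@(4,0):1 a5@(4,2):0 a6@(3,0):1 a7@(2,2):1 a8@(3,3):1 a9@(4,3):0 a10@(0,0):0 a11@(4,1):0 a12@(2,0):1
t=2: a0@(1,2):1 a1@(3,1):1 a2@(3,2):0 a3@(1,1):1 a4@(4,0):0 a5@(4,2):0 a6@(3,0):1 a7@(2,2):1 a8@(3,3):1 a9@(4,3):1 a10@(0,0):0 a11@(4,1):0 a12@(2,0):1
t=3: a0@(1,2):1 a1@(3,1):1 a2@(3,2):1 a3@(1,1):1 a4@(4,0):1 a5@(4,2):0 a6@(3,0):1 a7@(2,2):1 a8@(3,3):1 a9@(4,3):0 a10@(0,0):0 a11@(4,1):0 a12@(2,0):1
t=4: a0@(1,2):1 a1@(3,1):1 a2@(3,2):1 a3@(1,1):1 a4@(4,0):1 a5@(4,2):0 a6@(3,0):1 a7@(2,2):1 a8@(3,3):1 a9@(4,3):1 a10@(0,0):0 a11@(4,1):1 a12@(2,0):1
t=5: a0@(1,2):1 a1@(3,1):1 a2@(3,2):1 a3@(1,1):1 a4@(4,0):1 a5@(4,2):1 a6@(3,0):1 a7@(2,2):1 a8@(3,3):1 a9@(4,3):1 a10@(0,0):1 a11@(4,1):1 a12@(2,0):1
t=6: (unchanged — steady state)

0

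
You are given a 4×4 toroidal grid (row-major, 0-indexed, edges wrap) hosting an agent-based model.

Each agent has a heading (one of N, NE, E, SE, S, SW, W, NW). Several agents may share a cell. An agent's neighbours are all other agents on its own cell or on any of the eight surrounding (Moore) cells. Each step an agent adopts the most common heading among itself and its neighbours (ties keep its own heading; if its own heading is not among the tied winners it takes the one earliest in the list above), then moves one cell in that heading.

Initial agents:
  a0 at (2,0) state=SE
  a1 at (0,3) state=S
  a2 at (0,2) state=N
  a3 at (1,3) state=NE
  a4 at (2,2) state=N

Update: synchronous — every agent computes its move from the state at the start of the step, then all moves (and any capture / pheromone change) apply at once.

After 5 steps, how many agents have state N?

5

t=1: a0@(3,1):SE a1@(1,3):S a2@(3,2):N a3@(0,3):N a4@(1,2):N
t=2: a0@(0,2):SE a1@(0,3):N a2@(2,2):N a3@(3,3):N a4@(0,2):N
t=3: a0@(3,2):N a1@(3,3):N a2@(1,2):N a3@(2,3):N a4@(3,2):N
t=4: a0@(2,2):N a1@(2,3):N a2@(0,2):N a3@(1,3):N a4@(2,2):N
t=5: a0@(1,2):N a1@(1,3):N a2@(3,2):N a3@(0,3):N a4@(1,2):N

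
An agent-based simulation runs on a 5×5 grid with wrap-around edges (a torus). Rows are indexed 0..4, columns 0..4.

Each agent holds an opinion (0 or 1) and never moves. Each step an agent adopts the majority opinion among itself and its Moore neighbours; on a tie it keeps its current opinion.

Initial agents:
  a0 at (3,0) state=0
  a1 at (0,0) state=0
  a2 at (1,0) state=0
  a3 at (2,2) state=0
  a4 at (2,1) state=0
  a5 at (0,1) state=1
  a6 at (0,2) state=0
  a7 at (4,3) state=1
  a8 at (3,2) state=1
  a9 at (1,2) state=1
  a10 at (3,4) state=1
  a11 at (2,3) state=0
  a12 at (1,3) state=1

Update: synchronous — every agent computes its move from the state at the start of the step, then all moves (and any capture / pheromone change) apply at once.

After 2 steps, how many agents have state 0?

t=1: a0@(3,0):0 a1@(0,0):0 a2@(1,0):0 a3@(2,2):0 a4@(2,1):0 a5@(0,1):0 a6@(0,2):1 a7@(4,3):1 a8@(3,2):0 a9@(1,2):0 a10@(3,4):1 a11@(2,3):1 a12@(1,3):0
t=2: a0@(3,0):0 a1@(0,0):0 a2@(1,0):0 a3@(2,2):0 a4@(2,1):0 a5@(0,1):0 a6@(0,2):0 a7@(4,3):1 a8@(3,2):0 a9@(1,2):0 a10@(3,4):1 a11@(2,3):0 a12@(1,3):0

11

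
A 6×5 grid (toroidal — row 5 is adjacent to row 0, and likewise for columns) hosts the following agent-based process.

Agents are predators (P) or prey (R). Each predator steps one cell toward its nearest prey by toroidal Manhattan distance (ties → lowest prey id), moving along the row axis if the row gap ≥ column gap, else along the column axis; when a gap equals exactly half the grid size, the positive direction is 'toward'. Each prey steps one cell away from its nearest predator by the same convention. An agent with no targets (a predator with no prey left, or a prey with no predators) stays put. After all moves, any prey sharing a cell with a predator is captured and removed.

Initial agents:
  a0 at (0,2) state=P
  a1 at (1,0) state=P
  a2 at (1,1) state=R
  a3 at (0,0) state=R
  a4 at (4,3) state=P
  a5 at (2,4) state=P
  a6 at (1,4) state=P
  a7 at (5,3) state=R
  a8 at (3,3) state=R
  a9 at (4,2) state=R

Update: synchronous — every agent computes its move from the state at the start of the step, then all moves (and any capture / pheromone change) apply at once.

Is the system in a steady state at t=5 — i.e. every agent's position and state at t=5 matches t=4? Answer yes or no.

no

t=1: a0@(1,2):P a1@(1,1):P a3@(5,0):R a4@(5,3):P a5@(3,4):P a6@(1,0):P a7@(0,3):R a8@(2,3):R a9@(4,1):R
t=2: a0@(0,2):P a1@(0,1):P a3@(5,1):R a4@(0,3):P a5@(2,4):P a6@(0,0):P a7@(1,3):R a8@(3,3):R a9@(3,1):R
t=3: a0@(5,2):P a1@(5,1):P a3@(4,1):R a4@(1,3):P a5@(1,4):P a6@(5,0):P a7@(2,3):R a8@(4,3):R a9@(2,1):R
t=4: a0@(4,2):P a1@(4,1):P a3@(3,1):R a4@(2,3):P a5@(2,4):P a6@(4,0):P a7@(3,3):R a8@(3,3):R a9@(1,1):R
t=5: a0@(3,2):P a1@(3,1):P a3@(2,1):R a4@(3,3):P a5@(3,4):P a6@(3,0):P a7@(4,3):R a8@(4,3):R a9@(0,1):R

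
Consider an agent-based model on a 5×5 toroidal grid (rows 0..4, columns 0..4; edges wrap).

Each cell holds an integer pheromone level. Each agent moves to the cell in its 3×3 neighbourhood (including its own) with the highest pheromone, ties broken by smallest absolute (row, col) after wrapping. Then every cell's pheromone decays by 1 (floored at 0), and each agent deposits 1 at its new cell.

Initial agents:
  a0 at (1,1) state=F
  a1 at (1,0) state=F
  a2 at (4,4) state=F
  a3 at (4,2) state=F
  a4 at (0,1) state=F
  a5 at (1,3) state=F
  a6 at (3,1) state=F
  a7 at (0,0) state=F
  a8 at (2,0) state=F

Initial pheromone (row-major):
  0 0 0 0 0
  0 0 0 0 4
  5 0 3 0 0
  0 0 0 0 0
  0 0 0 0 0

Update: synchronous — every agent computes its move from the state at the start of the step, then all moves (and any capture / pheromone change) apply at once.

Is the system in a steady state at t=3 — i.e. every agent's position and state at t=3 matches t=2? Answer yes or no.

no

t=1: a0@(2,0) a1@(2,0) a2@(0,0) a3@(0,1) a4@(0,0) a5@(1,4) a6@(2,0) a7@(1,4) a8@(2,0) | pheromone: 2 1 0 0 0 / 0 0 0 0 5 / 8 0 2 0 0 / 0 0 0 0 0 / 0 0 0 0 0
t=2: a0@(2,0) a1@(2,0) a2@(1,4) a3@(0,0) a4@(1,4) a5@(2,0) a6@(2,0) a7@(2,0) a8@(2,0) | pheromone: 2 0 0 0 0 / 0 0 0 0 6 / 13 0 1 0 0 / 0 0 0 0 0 / 0 0 0 0 0
t=3: a0@(2,0) a1@(2,0) a2@(2,0) a3@(1,4) a4@(2,0) a5@(2,0) a6@(2,0) a7@(2,0) a8@(2,0) | pheromone: 1 0 0 0 0 / 0 0 0 0 6 / 20 0 0 0 0 / 0 0 0 0 0 / 0 0 0 0 0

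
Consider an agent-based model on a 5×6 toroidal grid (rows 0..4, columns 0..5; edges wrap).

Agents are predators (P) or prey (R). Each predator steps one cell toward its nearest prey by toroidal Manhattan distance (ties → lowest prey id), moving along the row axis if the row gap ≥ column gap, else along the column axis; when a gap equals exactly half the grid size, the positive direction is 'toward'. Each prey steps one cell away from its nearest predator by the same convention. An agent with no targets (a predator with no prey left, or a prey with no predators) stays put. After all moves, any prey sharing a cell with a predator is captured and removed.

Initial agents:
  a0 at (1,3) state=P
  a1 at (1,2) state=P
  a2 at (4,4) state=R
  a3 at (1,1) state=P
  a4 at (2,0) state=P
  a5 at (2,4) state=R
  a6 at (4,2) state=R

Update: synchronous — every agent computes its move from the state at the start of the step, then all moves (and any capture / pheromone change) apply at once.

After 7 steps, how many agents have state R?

t=1: a0@(2,3):P a1@(0,2):P a2@(3,4):R a3@(0,1):P a4@(2,5):P a5@(3,4):R a6@(3,2):R
t=2: a0@(3,3):P a1@(4,2):P a2@(4,4):R a3@(4,1):P a4@(3,5):P a5@(4,4):R
t=3: a0@(4,3):P a1@(4,3):P a2@(0,4):R a3@(4,2):P a4@(4,5):P a5@(0,4):R
t=4: a0@(0,3):P a1@(0,3):P a2@(1,4):R a3@(4,3):P a4@(0,5):P a5@(1,4):R
t=5: a0@(1,3):P a1@(1,3):P a2@(2,4):R a3@(0,3):P a4@(1,5):P a5@(2,4):R
t=6: a0@(2,3):P a1@(2,3):P a2@(3,4):R a3@(1,3):P a4@(2,5):P a5@(3,4):R
t=7: a0@(3,3):P a1@(3,3):P a2@(4,4):R a3@(2,3):P a4@(3,5):P a5@(4,4):R

2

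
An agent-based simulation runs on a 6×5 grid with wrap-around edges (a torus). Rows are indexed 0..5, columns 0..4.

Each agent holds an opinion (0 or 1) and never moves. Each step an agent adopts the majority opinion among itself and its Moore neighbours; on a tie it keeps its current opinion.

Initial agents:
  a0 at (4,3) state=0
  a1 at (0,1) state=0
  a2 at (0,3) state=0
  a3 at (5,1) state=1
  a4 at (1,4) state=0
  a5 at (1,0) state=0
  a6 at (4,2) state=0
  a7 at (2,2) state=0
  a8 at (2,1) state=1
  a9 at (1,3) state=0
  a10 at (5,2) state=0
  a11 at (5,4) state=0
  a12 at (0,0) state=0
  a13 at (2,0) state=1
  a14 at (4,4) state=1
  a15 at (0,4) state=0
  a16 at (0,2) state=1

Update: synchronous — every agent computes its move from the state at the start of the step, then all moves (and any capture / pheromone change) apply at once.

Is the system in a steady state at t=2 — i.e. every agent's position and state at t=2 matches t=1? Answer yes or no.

t=1: a0@(4,3):0 a1@(0,1):0 a2@(0,3):0 a3@(5,1):0 a4@(1,4):0 a5@(1,0):0 a6@(4,2):0 a7@(2,2):0 a8@(2,1):1 a9@(1,3):0 a10@(5,2):0 a11@(5,4):0 a12@(0,0):0 a13@(2,0):1 a14@(4,4):0 a15@(0,4):0 a16@(0,2):0
t=2: (unchanged — steady state)

yes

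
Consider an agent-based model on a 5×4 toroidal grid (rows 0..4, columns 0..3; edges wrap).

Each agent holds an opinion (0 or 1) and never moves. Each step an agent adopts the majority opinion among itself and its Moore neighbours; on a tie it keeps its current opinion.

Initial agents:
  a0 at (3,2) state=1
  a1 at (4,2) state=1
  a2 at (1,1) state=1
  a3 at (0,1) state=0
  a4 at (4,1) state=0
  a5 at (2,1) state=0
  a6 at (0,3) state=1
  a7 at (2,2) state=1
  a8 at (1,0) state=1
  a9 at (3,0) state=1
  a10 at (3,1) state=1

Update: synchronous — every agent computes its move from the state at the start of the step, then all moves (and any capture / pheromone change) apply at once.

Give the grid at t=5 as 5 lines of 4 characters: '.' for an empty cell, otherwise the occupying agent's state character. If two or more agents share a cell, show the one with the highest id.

t=1: a0@(3,2):1 a1@(4,2):1 a2@(1,1):1 a3@(0,1):1 a4@(4,1):1 a5@(2,1):1 a6@(0,3):1 a7@(2,2):1 a8@(1,0):1 a9@(3,0):1 a10@(3,1):1
t=2: (unchanged — steady state)

.1.1
11..
.11.
111.
.11.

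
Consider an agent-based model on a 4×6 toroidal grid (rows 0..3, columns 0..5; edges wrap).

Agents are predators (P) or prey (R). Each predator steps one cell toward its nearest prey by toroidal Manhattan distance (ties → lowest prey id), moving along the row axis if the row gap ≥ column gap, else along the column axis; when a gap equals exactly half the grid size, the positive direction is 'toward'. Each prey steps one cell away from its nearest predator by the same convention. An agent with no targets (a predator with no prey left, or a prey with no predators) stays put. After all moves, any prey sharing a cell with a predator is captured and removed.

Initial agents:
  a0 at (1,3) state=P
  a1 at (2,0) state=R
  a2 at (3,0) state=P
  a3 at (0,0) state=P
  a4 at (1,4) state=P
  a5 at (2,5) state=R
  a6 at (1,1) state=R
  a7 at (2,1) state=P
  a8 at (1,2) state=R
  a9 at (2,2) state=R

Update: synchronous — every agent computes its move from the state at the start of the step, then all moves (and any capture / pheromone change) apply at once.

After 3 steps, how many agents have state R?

t=1: a0@(1,2):P a2@(2,0):P a3@(1,0):P a4@(2,4):P a5@(1,5):R a6@(0,1):R a7@(2,0):P a8@(1,1):R a9@(2,3):R
t=2: a0@(1,1):P a2@(1,0):P a3@(1,5):P a4@(2,3):P a5@(1,4):R a6@(3,1):R a7@(1,0):P a9@(2,2):R
t=3: a0@(2,1):P a2@(1,5):P a3@(1,4):P a4@(2,2):P a5@(1,3):R a7@(1,5):P

1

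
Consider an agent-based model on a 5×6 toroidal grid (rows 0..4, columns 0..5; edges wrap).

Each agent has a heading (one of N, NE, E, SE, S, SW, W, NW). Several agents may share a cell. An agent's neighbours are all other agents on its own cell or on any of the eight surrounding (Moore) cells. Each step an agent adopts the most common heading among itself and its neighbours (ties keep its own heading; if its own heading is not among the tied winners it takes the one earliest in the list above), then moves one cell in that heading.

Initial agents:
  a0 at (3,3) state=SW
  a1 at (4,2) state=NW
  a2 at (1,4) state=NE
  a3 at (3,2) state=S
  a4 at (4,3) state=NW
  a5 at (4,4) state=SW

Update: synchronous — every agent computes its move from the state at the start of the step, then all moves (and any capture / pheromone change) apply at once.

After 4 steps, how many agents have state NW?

4

t=1: a0@(4,2):SW a1@(3,1):NW a2@(0,5):NE a3@(2,1):NW a4@(3,2):NW a5@(0,3):SW
t=2: a0@(0,1):SW a1@(2,0):NW a2@(4,0):NE a3@(1,0):NW a4@(2,1):NW a5@(1,2):SW
t=3: a0@(1,0):SW a1@(1,5):NW a2@(3,1):NE a3@(0,5):NW a4@(1,0):NW a5@(2,1):SW
t=4: a0@(0,5):NW a1@(0,4):NW a2@(2,2):NE a3@(4,4):NW a4@(0,5):NW a5@(3,0):SW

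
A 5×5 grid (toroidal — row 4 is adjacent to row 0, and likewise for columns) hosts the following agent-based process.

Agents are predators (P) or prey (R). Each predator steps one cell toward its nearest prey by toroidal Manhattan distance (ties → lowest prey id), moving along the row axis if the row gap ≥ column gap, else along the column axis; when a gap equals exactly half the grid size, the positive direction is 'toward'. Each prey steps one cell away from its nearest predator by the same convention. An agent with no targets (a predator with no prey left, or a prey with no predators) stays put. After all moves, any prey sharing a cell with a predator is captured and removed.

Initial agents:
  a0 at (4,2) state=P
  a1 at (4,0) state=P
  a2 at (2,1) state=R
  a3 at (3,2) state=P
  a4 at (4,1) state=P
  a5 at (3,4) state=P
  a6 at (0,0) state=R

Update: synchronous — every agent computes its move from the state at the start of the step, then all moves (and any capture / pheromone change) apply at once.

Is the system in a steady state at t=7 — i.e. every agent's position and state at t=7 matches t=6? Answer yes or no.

t=1: a0@(3,2):P a1@(0,0):P a2@(1,1):R a3@(2,2):P a4@(3,1):P a5@(3,0):P a6@(1,0):R
t=2: a0@(2,2):P a1@(1,0):P a3@(1,2):P a4@(2,1):P a5@(2,0):P
t=3: (unchanged — steady state)

yes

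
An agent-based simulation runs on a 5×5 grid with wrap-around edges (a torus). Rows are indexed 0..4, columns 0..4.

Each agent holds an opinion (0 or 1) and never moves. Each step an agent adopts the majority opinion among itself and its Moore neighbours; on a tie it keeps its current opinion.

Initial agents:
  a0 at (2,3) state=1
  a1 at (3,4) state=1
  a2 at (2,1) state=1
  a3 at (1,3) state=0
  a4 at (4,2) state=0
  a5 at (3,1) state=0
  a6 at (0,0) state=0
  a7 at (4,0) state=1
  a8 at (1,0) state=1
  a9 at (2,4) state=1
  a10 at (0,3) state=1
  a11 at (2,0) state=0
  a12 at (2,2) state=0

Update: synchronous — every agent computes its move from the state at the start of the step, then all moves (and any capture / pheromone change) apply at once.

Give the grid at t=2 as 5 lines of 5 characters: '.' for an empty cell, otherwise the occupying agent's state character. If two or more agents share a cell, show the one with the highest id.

t=1: a0@(2,3):1 a1@(3,4):1 a2@(2,1):0 a3@(1,3):1 a4@(4,2):0 a5@(3,1):0 a6@(0,0):1 a7@(4,0):1 a8@(1,0):1 a9@(2,4):1 a10@(0,3):0 a11@(2,0):1 a12@(2,2):0
t=2: (unchanged — steady state)

1..0.
1..1.
10011
.0..1
1.0..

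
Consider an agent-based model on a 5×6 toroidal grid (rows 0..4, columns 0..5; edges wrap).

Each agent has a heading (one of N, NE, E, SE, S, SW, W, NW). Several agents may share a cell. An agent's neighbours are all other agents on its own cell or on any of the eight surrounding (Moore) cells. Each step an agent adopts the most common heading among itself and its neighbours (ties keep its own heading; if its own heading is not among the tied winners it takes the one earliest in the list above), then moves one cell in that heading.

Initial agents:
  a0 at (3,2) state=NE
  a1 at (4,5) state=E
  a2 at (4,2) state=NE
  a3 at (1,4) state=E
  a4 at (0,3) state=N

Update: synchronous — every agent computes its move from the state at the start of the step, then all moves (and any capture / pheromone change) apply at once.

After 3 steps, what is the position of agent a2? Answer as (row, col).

(1, 5)

t=1: a0@(2,3):NE a1@(4,0):E a2@(3,3):NE a3@(1,5):E a4@(4,3):N
t=2: a0@(1,4):NE a1@(4,1):E a2@(2,4):NE a3@(1,0):E a4@(3,3):N
t=3: a0@(0,5):NE a1@(4,2):E a2@(1,5):NE a3@(1,1):E a4@(2,3):N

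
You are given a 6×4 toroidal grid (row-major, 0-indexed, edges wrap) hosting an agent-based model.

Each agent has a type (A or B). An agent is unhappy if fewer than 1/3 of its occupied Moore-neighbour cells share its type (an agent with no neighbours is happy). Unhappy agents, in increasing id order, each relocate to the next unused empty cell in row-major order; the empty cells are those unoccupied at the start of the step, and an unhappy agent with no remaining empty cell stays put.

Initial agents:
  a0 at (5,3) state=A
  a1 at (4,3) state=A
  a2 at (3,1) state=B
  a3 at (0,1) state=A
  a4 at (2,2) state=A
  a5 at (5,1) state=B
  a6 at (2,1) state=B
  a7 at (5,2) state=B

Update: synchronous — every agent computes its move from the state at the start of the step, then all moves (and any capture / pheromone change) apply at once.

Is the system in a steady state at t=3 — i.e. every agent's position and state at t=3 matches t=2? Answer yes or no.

t=1: a0@(5,3):A a1@(4,3):A a2@(3,1):B a3@(0,0):A a4@(0,2):A a5@(5,1):B a6@(2,1):B a7@(0,3):B
t=2: a0@(5,3):A a1@(4,3):A a2@(3,1):B a3@(0,0):A a4@(0,2):A a5@(0,1):B a6@(2,1):B a7@(1,0):B
t=3: (unchanged — steady state)

yes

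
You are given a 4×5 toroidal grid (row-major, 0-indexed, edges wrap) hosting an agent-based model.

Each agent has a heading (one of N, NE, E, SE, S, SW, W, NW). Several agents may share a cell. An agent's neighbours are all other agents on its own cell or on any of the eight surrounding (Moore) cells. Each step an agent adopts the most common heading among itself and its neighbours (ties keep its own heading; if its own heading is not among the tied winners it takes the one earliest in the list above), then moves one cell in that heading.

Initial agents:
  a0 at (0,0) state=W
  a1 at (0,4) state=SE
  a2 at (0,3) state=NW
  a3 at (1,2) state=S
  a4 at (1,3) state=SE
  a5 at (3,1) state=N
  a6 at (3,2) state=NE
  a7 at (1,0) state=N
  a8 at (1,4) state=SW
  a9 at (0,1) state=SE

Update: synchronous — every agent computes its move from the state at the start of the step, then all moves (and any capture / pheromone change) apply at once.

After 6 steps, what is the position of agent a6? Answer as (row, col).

t=1: a0@(3,0):N a1@(1,0):SE a2@(1,4):SE a3@(2,3):SE a4@(2,4):SE a5@(2,1):N a6@(2,3):NE a7@(2,1):SE a8@(2,0):SE a9@(3,1):N
t=2: a0@(2,0):N a1@(2,1):SE a2@(2,0):SE a3@(3,4):SE a4@(3,0):SE a5@(1,1):N a6@(3,4):SE a7@(3,2):SE a8@(3,1):SE a9@(2,1):N
t=3: a0@(3,1):SE a1@(3,2):SE a2@(3,1):SE a3@(0,0):SE a4@(0,1):SE a5@(0,1):N a6@(0,0):SE a7@(0,3):SE a8@(0,2):SE a9@(3,2):SE
t=4: a0@(0,2):SE a1@(0,3):SE a2@(0,2):SE a3@(1,1):SE a4@(1,2):SE a5@(1,2):SE a6@(1,1):SE a7@(1,4):SE a8@(1,3):SE a9@(0,3):SE
t=5: a0@(1,3):SE a1@(1,4):SE a2@(1,3):SE a3@(2,2):SE a4@(2,3):SE a5@(2,3):SE a6@(2,2):SE a7@(2,0):SE a8@(2,4):SE a9@(1,4):SE
t=6: a0@(2,4):SE a1@(2,0):SE a2@(2,4):SE a3@(3,3):SE a4@(3,4):SE a5@(3,4):SE a6@(3,3):SE a7@(3,1):SE a8@(3,0):SE a9@(2,0):SE

(3, 3)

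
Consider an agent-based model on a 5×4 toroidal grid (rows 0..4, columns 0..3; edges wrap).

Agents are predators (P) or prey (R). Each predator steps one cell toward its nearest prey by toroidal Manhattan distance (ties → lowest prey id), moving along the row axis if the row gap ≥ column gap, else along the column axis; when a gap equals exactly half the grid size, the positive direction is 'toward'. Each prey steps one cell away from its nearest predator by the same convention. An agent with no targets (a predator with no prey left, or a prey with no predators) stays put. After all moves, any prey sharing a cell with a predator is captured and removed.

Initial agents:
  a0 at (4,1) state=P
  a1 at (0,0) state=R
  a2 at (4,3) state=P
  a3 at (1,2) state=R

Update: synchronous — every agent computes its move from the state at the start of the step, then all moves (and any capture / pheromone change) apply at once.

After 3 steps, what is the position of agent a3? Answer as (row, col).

(4, 2)

t=1: a0@(0,1):P a1@(1,0):R a2@(0,3):P a3@(2,2):R
t=2: a0@(1,1):P a1@(2,0):R a2@(1,3):P a3@(3,2):R
t=3: a0@(2,1):P a1@(3,0):R a2@(2,3):P a3@(4,2):R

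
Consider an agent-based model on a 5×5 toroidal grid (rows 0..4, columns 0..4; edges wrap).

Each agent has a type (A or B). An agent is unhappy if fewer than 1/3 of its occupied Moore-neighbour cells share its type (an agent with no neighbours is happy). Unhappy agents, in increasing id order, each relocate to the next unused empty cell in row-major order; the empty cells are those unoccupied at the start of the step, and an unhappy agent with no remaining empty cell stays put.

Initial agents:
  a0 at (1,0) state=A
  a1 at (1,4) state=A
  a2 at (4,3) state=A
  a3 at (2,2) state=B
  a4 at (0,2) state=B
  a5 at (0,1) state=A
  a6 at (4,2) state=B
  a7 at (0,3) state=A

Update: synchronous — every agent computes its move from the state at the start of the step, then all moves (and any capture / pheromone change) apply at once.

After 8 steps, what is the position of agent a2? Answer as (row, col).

t=1: a0@(1,0):A a1@(1,4):A a2@(4,3):A a3@(2,2):B a4@(0,0):B a5@(0,1):A a6@(0,4):B a7@(0,3):A
t=2: a0@(1,0):A a1@(1,4):A a2@(4,3):A a3@(2,2):B a4@(0,2):B a5@(0,1):A a6@(1,1):B a7@(0,3):A
t=3: a0@(1,0):A a1@(1,4):A a2@(4,3):A a3@(2,2):B a4@(0,0):B a5@(0,1):A a6@(1,1):B a7@(0,3):A
t=4: a0@(1,0):A a1@(1,4):A a2@(4,3):A a3@(2,2):B a4@(0,2):B a5@(0,1):A a6@(1,1):B a7@(0,3):A
t=5: a0@(1,0):A a1@(1,4):A a2@(4,3):A a3@(2,2):B a4@(0,0):B a5@(0,1):A a6@(1,1):B a7@(0,3):A
t=6: a0@(1,0):A a1@(1,4):A a2@(4,3):A a3@(2,2):B a4@(0,2):B a5@(0,1):A a6@(1,1):B a7@(0,3):A
t=7: a0@(1,0):A a1@(1,4):A a2@(4,3):A a3@(2,2):B a4@(0,0):B a5@(0,1):A a6@(1,1):B a7@(0,3):A
t=8: a0@(1,0):A a1@(1,4):A a2@(4,3):A a3@(2,2):B a4@(0,2):B a5@(0,1):A a6@(1,1):B a7@(0,3):A

(4, 3)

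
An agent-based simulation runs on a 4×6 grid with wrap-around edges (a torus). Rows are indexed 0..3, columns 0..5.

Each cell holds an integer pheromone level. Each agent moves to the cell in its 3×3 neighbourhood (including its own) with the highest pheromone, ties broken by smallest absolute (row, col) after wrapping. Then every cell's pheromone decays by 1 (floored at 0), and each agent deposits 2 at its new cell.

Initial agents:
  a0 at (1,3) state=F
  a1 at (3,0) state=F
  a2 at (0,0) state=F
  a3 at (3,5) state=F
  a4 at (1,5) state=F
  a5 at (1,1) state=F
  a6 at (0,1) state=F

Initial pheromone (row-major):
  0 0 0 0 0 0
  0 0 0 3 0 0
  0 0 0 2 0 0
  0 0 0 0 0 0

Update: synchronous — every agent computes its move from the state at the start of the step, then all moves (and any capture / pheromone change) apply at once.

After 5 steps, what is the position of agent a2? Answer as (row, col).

t=1: a0@(1,3) a1@(0,0) a2@(0,0) a3@(0,0) a4@(0,0) a5@(0,0) a6@(0,0) | pheromone: 12 0 0 0 0 0 / 0 0 0 4 0 0 / 0 0 0 1 0 0 / 0 0 0 0 0 0
t=2: a0@(1,3) a1@(0,0) a2@(0,0) a3@(0,0) a4@(0,0) a5@(0,0) a6@(0,0) | pheromone: 23 0 0 0 0 0 / 0 0 0 5 0 0 / 0 0 0 0 0 0 / 0 0 0 0 0 0
t=3: a0@(1,3) a1@(0,0) a2@(0,0) a3@(0,0) a4@(0,0) a5@(0,0) a6@(0,0) | pheromone: 34 0 0 0 0 0 / 0 0 0 6 0 0 / 0 0 0 0 0 0 / 0 0 0 0 0 0
t=4: a0@(1,3) a1@(0,0) a2@(0,0) a3@(0,0) a4@(0,0) a5@(0,0) a6@(0,0) | pheromone: 45 0 0 0 0 0 / 0 0 0 7 0 0 / 0 0 0 0 0 0 / 0 0 0 0 0 0
t=5: a0@(1,3) a1@(0,0) a2@(0,0) a3@(0,0) a4@(0,0) a5@(0,0) a6@(0,0) | pheromone: 56 0 0 0 0 0 / 0 0 0 8 0 0 / 0 0 0 0 0 0 / 0 0 0 0 0 0

(0, 0)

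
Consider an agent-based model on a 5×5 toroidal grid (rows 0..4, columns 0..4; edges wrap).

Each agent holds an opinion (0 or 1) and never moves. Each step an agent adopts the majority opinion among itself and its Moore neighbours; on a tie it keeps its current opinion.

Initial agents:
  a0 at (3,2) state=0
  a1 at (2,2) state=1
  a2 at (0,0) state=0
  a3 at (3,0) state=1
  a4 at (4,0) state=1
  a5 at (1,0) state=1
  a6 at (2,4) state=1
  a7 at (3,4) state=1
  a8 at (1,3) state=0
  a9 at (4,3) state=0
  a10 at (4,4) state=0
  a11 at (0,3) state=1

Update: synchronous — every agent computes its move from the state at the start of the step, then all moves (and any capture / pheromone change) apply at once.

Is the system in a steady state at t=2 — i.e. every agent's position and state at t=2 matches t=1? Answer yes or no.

no

t=1: a0@(3,2):0 a1@(2,2):0 a2@(0,0):0 a3@(3,0):1 a4@(4,0):1 a5@(1,0):1 a6@(2,4):1 a7@(3,4):1 a8@(1,3):1 a9@(4,3):0 a10@(4,4):1 a11@(0,3):0
t=2: a0@(3,2):0 a1@(2,2):0 a2@(0,0):1 a3@(3,0):1 a4@(4,0):1 a5@(1,0):1 a6@(2,4):1 a7@(3,4):1 a8@(1,3):1 a9@(4,3):0 a10@(4,4):1 a11@(0,3):0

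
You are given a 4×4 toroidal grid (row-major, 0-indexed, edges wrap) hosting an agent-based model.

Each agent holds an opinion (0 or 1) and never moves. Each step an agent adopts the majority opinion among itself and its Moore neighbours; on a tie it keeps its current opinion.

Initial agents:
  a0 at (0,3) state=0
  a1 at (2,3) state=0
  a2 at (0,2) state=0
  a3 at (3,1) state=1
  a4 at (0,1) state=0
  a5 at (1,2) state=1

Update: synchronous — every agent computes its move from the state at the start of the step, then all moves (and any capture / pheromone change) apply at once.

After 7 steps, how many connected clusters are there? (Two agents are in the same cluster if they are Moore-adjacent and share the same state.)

1

t=1: a0@(0,3):0 a1@(2,3):0 a2@(0,2):0 a3@(3,1):0 a4@(0,1):0 a5@(1,2):0
t=2: (unchanged — steady state)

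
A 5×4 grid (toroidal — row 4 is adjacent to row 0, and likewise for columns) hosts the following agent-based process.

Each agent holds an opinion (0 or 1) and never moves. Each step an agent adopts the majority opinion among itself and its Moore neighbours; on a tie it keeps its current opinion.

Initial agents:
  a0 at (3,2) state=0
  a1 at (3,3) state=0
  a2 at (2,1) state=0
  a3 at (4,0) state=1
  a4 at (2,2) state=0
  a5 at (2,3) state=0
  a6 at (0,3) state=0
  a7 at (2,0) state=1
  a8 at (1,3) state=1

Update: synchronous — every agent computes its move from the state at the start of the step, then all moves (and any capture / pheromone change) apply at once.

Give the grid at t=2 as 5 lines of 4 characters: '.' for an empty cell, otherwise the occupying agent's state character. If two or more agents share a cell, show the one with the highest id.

...0
...0
0000
..00
0...

t=1: a0@(3,2):0 a1@(3,3):0 a2@(2,1):0 a3@(4,0):0 a4@(2,2):0 a5@(2,3):0 a6@(0,3):1 a7@(2,0):0 a8@(1,3):0
t=2: a0@(3,2):0 a1@(3,3):0 a2@(2,1):0 a3@(4,0):0 a4@(2,2):0 a5@(2,3):0 a6@(0,3):0 a7@(2,0):0 a8@(1,3):0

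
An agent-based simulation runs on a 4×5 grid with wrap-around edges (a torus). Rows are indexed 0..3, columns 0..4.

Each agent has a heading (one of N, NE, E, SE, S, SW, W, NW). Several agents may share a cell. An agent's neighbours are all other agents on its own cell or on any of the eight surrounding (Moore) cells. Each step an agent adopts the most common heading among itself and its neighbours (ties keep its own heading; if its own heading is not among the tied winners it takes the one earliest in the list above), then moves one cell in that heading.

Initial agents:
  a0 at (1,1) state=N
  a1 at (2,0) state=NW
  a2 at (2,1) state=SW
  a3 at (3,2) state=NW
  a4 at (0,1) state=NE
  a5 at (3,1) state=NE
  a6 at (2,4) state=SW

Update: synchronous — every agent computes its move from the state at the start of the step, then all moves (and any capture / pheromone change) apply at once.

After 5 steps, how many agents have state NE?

7

t=1: a0@(0,1):N a1@(3,4):SW a2@(1,0):NW a3@(2,3):NE a4@(3,2):NE a5@(2,2):NE a6@(3,3):SW
t=2: a0@(3,1):N a1@(0,3):SW a2@(0,4):NW a3@(1,4):NE a4@(2,3):NE a5@(1,3):NE a6@(2,4):NE
t=3: a0@(2,1):N a1@(3,4):NE a2@(3,0):NE a3@(0,0):NE a4@(1,4):NE a5@(0,4):NE a6@(1,0):NE
t=4: a0@(1,2):NE a1@(2,0):NE a2@(2,1):NE a3@(3,1):NE a4@(0,0):NE a5@(3,0):NE a6@(0,1):NE
t=5: a0@(0,3):NE a1@(1,1):NE a2@(1,2):NE a3@(2,2):NE a4@(3,1):NE a5@(2,1):NE a6@(3,2):NE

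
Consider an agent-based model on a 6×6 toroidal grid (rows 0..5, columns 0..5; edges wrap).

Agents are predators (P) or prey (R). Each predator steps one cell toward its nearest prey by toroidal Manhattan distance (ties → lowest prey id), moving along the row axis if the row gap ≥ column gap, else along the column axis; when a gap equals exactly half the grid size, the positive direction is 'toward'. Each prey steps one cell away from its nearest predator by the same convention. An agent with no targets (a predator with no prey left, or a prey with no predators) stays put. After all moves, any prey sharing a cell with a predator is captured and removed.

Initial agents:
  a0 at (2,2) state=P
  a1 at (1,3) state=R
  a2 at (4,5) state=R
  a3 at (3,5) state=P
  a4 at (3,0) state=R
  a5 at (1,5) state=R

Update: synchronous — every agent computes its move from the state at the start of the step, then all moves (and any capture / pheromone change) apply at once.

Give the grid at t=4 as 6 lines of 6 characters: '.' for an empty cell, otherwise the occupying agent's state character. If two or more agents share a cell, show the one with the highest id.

t=1: a0@(1,2):P a1@(0,3):R a2@(5,5):R a3@(4,5):P a4@(3,1):R a5@(0,5):R
t=2: a0@(0,2):P a1@(5,3):R a2@(0,5):R a3@(5,5):P a4@(4,1):R a5@(1,5):R
t=3: a0@(5,2):P a1@(4,3):R a2@(1,5):R a3@(0,5):P a4@(3,1):R a5@(2,5):R
t=4: a0@(4,2):P a1@(3,3):R a2@(2,5):R a3@(1,5):P a4@(2,1):R a5@(3,5):R

......
.....P
.R...R
...R.R
..P...
......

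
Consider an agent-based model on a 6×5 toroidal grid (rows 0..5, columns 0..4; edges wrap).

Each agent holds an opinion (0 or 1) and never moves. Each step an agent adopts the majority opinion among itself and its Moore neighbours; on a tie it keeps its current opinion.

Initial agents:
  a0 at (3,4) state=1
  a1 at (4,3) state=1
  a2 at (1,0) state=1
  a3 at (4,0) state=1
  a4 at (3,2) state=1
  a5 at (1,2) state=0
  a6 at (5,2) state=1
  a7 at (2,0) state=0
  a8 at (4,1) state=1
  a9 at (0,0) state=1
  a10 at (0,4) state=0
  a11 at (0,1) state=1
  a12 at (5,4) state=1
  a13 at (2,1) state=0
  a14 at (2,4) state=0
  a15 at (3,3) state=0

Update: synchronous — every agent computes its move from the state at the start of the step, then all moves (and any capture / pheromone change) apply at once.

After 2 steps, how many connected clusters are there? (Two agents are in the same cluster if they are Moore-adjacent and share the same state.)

t=1: a0@(3,4):1 a1@(4,3):1 a2@(1,0):0 a3@(4,0):1 a4@(3,2):1 a5@(1,2):0 a6@(5,2):1 a7@(2,0):0 a8@(4,1):1 a9@(0,0):1 a10@(0,4):1 a11@(0,1):1 a12@(5,4):1 a13@(2,1):0 a14@(2,4):0 a15@(3,3):1
t=2: (unchanged — steady state)

2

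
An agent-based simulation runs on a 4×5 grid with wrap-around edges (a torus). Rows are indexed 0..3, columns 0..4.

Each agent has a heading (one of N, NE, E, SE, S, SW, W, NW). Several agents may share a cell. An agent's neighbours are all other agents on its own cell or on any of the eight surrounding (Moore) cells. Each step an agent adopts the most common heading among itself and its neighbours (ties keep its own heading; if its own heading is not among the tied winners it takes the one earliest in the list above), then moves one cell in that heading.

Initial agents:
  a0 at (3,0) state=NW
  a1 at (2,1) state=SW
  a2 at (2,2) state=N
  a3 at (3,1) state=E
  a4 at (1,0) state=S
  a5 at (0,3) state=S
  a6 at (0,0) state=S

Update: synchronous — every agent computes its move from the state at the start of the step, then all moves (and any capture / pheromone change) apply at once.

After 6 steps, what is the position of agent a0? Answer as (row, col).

t=1: a0@(2,4):NW a1@(3,0):SW a2@(1,2):N a3@(3,2):E a4@(2,0):S a5@(1,3):S a6@(1,0):S
t=2: a0@(3,4):S a1@(0,4):SW a2@(0,2):N a3@(3,3):E a4@(3,0):S a5@(2,3):S a6@(2,0):S
t=3: a0@(0,4):S a1@(1,4):S a2@(3,2):N a3@(0,3):S a4@(0,0):S a5@(3,3):S a6@(3,0):S
t=4: a0@(1,4):S a1@(2,4):S a2@(0,2):S a3@(1,3):S a4@(1,0):S a5@(0,3):S a6@(0,0):S
t=5: a0@(2,4):S a1@(3,4):S a2@(1,2):S a3@(2,3):S a4@(2,0):S a5@(1,3):S a6@(1,0):S
t=6: a0@(3,4):S a1@(0,4):S a2@(2,2):S a3@(3,3):S a4@(3,0):S a5@(2,3):S a6@(2,0):S

(3, 4)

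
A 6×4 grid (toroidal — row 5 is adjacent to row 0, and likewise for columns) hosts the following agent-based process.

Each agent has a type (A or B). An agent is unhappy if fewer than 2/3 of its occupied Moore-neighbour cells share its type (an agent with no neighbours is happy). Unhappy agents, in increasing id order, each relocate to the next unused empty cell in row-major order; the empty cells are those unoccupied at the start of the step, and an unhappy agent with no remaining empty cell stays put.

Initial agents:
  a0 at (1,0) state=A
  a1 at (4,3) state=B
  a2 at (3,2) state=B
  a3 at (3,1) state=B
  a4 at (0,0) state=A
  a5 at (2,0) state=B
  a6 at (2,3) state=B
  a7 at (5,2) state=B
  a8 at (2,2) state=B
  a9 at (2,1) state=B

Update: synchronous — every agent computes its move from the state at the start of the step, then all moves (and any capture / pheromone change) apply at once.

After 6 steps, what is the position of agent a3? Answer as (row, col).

t=1: a0@(0,1):A a1@(4,3):B a2@(3,2):B a3@(3,1):B a4@(0,0):A a5@(2,0):B a6@(2,3):B a7@(5,2):B a8@(2,2):B a9@(2,1):B
t=2: a0@(0,2):A a1@(4,3):B a2@(3,2):B a3@(3,1):B a4@(0,0):A a5@(2,0):B a6@(2,3):B a7@(0,3):B a8@(2,2):B a9@(2,1):B
t=3: a0@(0,1):A a1@(4,3):B a2@(3,2):B a3@(3,1):B a4@(1,0):A a5@(2,0):B a6@(2,3):B a7@(1,1):B a8@(2,2):B a9@(2,1):B
t=4: a0@(0,0):A a1@(4,3):B a2@(3,2):B a3@(3,1):B a4@(0,2):A a5@(2,0):B a6@(2,3):B a7@(0,3):B a8@(2,2):B a9@(2,1):B
t=5: a0@(0,1):A a1@(4,3):B a2@(3,2):B a3@(3,1):B a4@(1,0):A a5@(2,0):B a6@(2,3):B a7@(1,1):B a8@(2,2):B a9@(2,1):B
t=6: a0@(0,0):A a1@(4,3):B a2@(3,2):B a3@(3,1):B a4@(0,2):A a5@(2,0):B a6@(2,3):B a7@(0,3):B a8@(2,2):B a9@(2,1):B

(3, 1)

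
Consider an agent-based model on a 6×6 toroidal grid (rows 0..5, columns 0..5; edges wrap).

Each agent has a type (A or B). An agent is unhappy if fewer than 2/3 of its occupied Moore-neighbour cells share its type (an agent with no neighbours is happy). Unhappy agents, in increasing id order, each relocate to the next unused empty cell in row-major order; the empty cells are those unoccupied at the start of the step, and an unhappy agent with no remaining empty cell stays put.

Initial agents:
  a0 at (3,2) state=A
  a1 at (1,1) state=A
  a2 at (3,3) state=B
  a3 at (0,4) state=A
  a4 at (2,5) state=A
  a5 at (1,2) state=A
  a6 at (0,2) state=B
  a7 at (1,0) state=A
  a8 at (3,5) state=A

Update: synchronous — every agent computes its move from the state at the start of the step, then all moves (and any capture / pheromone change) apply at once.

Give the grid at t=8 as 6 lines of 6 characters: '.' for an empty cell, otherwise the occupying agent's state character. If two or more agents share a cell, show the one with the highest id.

A..A..
.BA.AB
A....A
.....A
......
......

t=1: a0@(0,0):A a1@(1,1):A a2@(0,1):B a3@(0,4):A a4@(2,5):A a5@(0,3):A a6@(0,5):B a7@(1,0):A a8@(3,5):A
t=2: a0@(0,2):A a1@(1,1):A a2@(1,2):B a3@(1,3):A a4@(2,5):A a5@(0,3):A a6@(1,4):B a7@(1,5):A a8@(3,5):A
t=3: a0@(0,2):A a1@(0,0):A a2@(0,1):B a3@(0,4):A a4@(2,5):A a5@(0,5):A a6@(1,0):B a7@(2,0):A a8@(3,5):A
t=4: a0@(0,3):A a1@(1,1):A a2@(1,2):B a3@(0,4):A a4@(2,5):A a5@(0,5):A a6@(1,3):B a7@(2,0):A a8@(3,5):A
t=5: a0@(0,0):A a1@(0,1):A a2@(0,2):B a3@(0,4):A a4@(2,5):A a5@(0,5):A a6@(1,0):B a7@(2,0):A a8@(3,5):A
t=6: a0@(0,0):A a1@(0,3):A a2@(1,1):B a3@(0,4):A a4@(2,5):A a5@(0,5):A a6@(1,2):B a7@(2,0):A a8@(3,5):A
t=7: a0@(0,1):A a1@(0,2):A a2@(1,0):B a3@(0,4):A a4@(2,5):A a5@(0,5):A a6@(1,3):B a7@(2,0):A a8@(3,5):A
t=8: a0@(0,0):A a1@(0,3):A a2@(1,1):B a3@(1,2):A a4@(2,5):A a5@(1,4):A a6@(1,5):B a7@(2,0):A a8@(3,5):A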